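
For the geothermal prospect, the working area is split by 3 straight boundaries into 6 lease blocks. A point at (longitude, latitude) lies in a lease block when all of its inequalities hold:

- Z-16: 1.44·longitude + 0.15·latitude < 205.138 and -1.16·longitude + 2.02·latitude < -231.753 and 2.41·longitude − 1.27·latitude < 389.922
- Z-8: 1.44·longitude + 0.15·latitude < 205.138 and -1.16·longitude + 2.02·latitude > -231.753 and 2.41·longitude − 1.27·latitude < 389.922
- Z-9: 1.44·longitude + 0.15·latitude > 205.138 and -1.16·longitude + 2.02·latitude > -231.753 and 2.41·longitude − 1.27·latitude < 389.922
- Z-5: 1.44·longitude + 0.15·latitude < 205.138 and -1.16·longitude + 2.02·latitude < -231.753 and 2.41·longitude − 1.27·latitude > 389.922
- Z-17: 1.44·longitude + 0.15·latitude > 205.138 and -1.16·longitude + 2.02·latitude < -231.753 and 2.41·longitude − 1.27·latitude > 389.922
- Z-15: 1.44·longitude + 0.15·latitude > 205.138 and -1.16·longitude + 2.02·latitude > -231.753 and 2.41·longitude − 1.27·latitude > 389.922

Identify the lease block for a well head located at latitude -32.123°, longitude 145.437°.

Z-5

1.44·145.437 + 0.15·-32.123 = 204.611, which is < 205.138
-1.16·145.437 + 2.02·-32.123 = -233.595, which is < -231.753
2.41·145.437 − 1.27·-32.123 = 391.299, which is > 389.922
This sign pattern matches Z-5.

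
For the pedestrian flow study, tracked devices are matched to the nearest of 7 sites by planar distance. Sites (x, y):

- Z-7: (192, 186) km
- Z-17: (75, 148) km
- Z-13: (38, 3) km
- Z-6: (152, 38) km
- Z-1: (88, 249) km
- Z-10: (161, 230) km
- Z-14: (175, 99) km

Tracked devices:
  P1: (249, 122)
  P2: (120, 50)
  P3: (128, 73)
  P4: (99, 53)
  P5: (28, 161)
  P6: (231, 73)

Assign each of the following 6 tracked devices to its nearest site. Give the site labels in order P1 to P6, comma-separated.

Z-14, Z-6, Z-6, Z-6, Z-17, Z-14

P1 → Z-14 (d²=6005.00)
P2 → Z-6 (d²=1168.00)
P3 → Z-6 (d²=1801.00)
P4 → Z-6 (d²=3034.00)
P5 → Z-17 (d²=2378.00)
P6 → Z-14 (d²=3812.00)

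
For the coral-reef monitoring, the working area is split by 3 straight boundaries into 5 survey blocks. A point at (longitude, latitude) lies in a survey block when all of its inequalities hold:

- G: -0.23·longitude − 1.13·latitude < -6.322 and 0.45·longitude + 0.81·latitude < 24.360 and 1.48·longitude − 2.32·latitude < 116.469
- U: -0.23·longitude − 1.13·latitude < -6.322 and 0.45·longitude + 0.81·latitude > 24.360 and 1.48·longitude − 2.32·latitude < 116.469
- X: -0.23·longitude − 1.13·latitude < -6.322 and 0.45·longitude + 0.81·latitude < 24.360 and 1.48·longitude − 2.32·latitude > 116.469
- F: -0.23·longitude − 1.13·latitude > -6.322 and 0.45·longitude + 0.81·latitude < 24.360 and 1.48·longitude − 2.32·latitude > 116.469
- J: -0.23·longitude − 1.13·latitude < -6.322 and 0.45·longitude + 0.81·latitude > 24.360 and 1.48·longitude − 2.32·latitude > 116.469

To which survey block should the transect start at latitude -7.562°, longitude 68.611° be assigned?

J

-0.23·68.611 − 1.13·-7.562 = -7.235, which is < -6.322
0.45·68.611 + 0.81·-7.562 = 24.750, which is > 24.360
1.48·68.611 − 2.32·-7.562 = 119.088, which is > 116.469
This sign pattern matches J.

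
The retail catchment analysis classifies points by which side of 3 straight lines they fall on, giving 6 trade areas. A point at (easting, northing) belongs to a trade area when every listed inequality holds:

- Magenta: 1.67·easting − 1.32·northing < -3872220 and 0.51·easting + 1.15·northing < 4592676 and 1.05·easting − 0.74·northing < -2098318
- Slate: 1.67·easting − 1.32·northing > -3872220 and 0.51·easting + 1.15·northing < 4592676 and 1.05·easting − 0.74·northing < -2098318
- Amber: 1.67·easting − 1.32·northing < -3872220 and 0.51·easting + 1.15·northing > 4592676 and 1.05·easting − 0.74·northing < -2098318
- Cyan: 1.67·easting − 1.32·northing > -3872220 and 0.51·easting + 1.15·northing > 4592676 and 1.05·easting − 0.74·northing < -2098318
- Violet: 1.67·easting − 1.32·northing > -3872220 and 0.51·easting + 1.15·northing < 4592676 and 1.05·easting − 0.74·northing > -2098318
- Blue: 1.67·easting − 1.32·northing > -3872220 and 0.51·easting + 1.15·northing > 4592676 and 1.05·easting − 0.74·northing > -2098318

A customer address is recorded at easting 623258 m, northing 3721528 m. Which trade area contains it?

1.67·623258 − 1.32·3721528 = -3871576.100, which is > -3872220
0.51·623258 + 1.15·3721528 = 4597618.780, which is > 4592676
1.05·623258 − 0.74·3721528 = -2099509.820, which is < -2098318
This sign pattern matches Cyan.

Cyan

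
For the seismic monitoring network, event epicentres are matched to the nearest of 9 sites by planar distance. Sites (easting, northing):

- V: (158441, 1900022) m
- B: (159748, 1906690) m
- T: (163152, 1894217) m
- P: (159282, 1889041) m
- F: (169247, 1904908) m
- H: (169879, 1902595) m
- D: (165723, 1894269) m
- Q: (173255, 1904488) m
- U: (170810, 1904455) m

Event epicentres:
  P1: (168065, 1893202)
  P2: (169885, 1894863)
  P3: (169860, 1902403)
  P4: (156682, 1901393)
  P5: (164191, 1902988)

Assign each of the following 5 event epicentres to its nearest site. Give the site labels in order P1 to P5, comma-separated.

D, D, H, V, F

P1 → D (d²=6623453.00)
P2 → D (d²=17675080.00)
P3 → H (d²=37225.00)
P4 → V (d²=4973722.00)
P5 → F (d²=29249536.00)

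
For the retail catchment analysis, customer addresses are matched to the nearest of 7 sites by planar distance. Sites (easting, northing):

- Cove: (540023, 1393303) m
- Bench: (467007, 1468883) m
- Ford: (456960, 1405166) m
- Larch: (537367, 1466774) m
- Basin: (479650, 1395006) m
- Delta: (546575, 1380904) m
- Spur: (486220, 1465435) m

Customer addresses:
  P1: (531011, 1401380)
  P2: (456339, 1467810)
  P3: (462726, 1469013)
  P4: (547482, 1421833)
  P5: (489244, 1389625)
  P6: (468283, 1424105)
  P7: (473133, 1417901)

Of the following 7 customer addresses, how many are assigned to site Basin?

P1 → Cove
P2 → Bench
P3 → Bench
P4 → Cove
P5 → Basin
P6 → Ford
P7 → Ford
1 of the 7 goes to Basin.

1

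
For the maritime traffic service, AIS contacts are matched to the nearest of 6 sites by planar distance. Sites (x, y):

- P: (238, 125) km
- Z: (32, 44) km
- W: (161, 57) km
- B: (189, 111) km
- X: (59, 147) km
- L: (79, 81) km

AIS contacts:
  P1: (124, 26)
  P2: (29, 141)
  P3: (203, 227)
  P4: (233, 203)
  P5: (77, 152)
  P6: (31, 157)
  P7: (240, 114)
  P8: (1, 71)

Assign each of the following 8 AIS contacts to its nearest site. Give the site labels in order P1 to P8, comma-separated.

W, X, P, P, X, X, P, Z

P1 → W (d²=2330.00)
P2 → X (d²=936.00)
P3 → P (d²=11629.00)
P4 → P (d²=6109.00)
P5 → X (d²=349.00)
P6 → X (d²=884.00)
P7 → P (d²=125.00)
P8 → Z (d²=1690.00)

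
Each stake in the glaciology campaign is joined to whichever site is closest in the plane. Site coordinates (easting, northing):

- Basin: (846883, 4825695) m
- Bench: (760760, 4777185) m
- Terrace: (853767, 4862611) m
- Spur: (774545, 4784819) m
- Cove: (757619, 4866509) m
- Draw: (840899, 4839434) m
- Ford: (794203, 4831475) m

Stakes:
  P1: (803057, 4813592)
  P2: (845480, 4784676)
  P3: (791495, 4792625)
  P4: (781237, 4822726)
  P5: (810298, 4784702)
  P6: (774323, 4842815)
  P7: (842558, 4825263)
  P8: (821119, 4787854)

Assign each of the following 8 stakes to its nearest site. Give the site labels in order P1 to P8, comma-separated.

P1 → Ford (d²=398195005.00)
P2 → Basin (d²=1684526770.00)
P3 → Spur (d²=348236136.00)
P4 → Ford (d²=244662157.00)
P5 → Spur (d²=1278290698.00)
P6 → Ford (d²=523810000.00)
P7 → Basin (d²=18892249.00)
P8 → Basin (d²=2095724977.00)

Ford, Basin, Spur, Ford, Spur, Ford, Basin, Basin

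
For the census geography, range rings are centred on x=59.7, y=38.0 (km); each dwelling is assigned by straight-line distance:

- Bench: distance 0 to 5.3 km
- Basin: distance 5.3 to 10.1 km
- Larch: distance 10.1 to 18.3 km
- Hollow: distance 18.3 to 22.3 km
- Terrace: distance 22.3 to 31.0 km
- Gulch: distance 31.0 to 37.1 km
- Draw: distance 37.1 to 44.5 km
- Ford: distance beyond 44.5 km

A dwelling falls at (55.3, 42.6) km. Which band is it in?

Basin

Distance = √((55.3−59.7)² + (42.6−38.0)²) = √(19.360 + 21.160) = 6.366 km.
5.3 ≤ 6.366 < 10.1 → Basin.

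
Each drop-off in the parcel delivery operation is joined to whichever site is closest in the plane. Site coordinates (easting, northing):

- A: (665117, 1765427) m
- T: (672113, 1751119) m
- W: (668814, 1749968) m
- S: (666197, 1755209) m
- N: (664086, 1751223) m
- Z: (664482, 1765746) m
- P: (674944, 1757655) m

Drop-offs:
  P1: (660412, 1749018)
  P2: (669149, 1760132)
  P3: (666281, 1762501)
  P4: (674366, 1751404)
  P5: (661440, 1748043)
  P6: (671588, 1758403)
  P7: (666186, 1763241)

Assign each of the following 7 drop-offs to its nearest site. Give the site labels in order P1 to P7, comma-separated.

P1 → N (d²=18360301.00)
P2 → S (d²=32950233.00)
P3 → A (d²=9916372.00)
P4 → T (d²=5157234.00)
P5 → N (d²=17113716.00)
P6 → P (d²=11822240.00)
P7 → A (d²=5921357.00)

N, S, A, T, N, P, A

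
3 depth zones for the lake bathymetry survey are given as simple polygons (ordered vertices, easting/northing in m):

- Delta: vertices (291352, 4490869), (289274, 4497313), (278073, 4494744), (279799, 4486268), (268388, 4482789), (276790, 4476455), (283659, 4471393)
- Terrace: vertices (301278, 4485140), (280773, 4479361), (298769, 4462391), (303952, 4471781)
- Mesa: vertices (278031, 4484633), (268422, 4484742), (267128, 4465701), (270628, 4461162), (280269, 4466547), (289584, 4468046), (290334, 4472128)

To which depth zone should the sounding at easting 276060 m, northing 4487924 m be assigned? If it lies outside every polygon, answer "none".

none

Cast a ray rightward from (276060, 4487924). For each polygon, the edges (by vertex number in listed order) whose endpoints lie on opposite sides of northing = 4487924, where each meets that height, and whether that is right or left of the point:
Delta: 3–4 at easting≈279461.8 (right), 7–1 at easting≈290188.7 (right) → 2 crossings.
Terrace: no edge straddles that height → 0 crossings.
Mesa: no edge straddles that height → 0 crossings.
All counts are even, so the point lies outside every listed polygon.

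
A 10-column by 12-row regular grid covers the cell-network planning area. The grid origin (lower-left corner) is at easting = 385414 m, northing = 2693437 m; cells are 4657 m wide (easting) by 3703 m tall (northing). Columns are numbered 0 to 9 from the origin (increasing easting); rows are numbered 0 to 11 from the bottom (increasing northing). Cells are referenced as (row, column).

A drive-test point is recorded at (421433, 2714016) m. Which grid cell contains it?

Column index: ⌊(421433 − 385414) / 4657⌋ = ⌊7.734⌋ = 7
Row offset from origin: ⌊(2714016 − 2693437) / 3703⌋ = ⌊5.557⌋ = 5 → row 5

(5, 7)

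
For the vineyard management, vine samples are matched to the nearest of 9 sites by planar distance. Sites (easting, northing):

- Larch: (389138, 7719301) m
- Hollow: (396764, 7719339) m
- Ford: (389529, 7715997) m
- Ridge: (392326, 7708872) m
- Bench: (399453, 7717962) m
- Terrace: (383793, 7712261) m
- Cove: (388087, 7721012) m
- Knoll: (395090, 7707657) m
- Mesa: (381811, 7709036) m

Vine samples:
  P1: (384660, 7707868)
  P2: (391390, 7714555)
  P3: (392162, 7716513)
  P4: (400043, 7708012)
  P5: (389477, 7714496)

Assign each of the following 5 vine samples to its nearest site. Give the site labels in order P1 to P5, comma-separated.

Mesa, Ford, Ford, Knoll, Ford

P1 → Mesa (d²=9481025.00)
P2 → Ford (d²=5542685.00)
P3 → Ford (d²=7198945.00)
P4 → Knoll (d²=24658234.00)
P5 → Ford (d²=2255705.00)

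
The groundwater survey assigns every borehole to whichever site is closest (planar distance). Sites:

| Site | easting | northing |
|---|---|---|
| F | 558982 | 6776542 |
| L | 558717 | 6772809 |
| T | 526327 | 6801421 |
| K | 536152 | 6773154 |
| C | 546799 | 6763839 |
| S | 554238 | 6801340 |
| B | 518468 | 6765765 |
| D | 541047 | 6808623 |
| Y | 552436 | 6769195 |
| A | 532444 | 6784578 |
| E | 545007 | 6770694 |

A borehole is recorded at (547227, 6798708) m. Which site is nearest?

S

Squared distances to each site:
F: 629511581.000; L: 802778301.000; T: 444170369.000; K: 775662541.000; C: 1216030345.000; S: 56081545.000; B: 1912321330.000; D: 136499625.000; Y: 898150850.000; A: 418193989.000; E: 789712596.000.
Minimum at S.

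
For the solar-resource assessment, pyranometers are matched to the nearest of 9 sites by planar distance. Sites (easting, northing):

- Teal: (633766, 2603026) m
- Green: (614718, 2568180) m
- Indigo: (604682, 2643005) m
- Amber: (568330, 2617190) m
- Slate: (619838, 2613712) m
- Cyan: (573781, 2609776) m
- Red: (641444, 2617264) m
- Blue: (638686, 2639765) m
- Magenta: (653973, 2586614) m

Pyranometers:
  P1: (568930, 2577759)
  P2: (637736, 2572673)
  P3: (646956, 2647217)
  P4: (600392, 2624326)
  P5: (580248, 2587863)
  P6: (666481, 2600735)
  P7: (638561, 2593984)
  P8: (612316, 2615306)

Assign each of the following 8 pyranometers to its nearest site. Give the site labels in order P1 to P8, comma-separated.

P1 → Cyan (d²=1048620490.00)
P2 → Magenta (d²=457991650.00)
P3 → Blue (d²=123925204.00)
P4 → Indigo (d²=367309141.00)
P5 → Cyan (d²=522001658.00)
P6 → Magenta (d²=355852705.00)
P7 → Teal (d²=104749789.00)
P8 → Slate (d²=59121320.00)

Cyan, Magenta, Blue, Indigo, Cyan, Magenta, Teal, Slate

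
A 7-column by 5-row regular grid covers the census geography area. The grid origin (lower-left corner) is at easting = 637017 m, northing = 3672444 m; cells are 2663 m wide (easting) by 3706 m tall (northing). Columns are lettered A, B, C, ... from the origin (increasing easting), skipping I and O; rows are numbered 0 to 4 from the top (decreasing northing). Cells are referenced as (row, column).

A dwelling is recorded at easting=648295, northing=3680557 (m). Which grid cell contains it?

Column index: ⌊(648295 − 637017) / 2663⌋ = ⌊4.235⌋ = 4 → column E
Row offset from origin: ⌊(3680557 − 3672444) / 3706⌋ = ⌊2.189⌋ = 2 → row 2 (counted from top)

(2, E)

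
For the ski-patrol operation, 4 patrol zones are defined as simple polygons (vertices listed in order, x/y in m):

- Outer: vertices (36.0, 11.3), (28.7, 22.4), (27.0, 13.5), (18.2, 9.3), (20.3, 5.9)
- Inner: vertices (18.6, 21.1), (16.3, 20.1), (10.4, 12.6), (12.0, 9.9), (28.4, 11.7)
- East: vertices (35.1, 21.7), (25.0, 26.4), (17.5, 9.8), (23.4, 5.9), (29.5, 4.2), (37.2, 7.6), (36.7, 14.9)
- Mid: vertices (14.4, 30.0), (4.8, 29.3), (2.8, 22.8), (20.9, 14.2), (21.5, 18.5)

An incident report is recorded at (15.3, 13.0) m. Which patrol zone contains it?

Inner

Cast a ray rightward from (15.3, 13.0). For each polygon, the edges (by vertex number in listed order) whose endpoints lie on opposite sides of y = 13.0, where each meets that height, and whether that is right or left of the point:
Outer: 1–2 at x≈34.88 (right), 3–4 at x≈25.95 (right) → 2 crossings.
Inner: 2–3 at x≈10.71 (left), 5–1 at x≈27.04 (right) → 1 crossing.
East: 2–3 at x≈18.95 (right), 6–7 at x≈36.83 (right) → 2 crossings.
Mid: no edge straddles that height → 0 crossings.
Only Inner has an odd count, so the point is inside Inner.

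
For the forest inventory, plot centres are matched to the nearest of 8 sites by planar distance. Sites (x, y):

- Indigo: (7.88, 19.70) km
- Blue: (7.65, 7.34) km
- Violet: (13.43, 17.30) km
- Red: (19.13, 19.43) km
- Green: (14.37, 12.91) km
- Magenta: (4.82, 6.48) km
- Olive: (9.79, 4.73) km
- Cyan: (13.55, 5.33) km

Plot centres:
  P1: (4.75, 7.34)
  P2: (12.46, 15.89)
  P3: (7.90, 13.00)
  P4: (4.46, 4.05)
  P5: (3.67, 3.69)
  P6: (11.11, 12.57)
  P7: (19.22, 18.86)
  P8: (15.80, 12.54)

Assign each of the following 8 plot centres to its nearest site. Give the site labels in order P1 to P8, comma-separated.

Magenta, Violet, Blue, Magenta, Magenta, Green, Red, Green

P1 → Magenta (d²=0.74)
P2 → Violet (d²=2.93)
P3 → Blue (d²=32.10)
P4 → Magenta (d²=6.03)
P5 → Magenta (d²=9.11)
P6 → Green (d²=10.74)
P7 → Red (d²=0.33)
P8 → Green (d²=2.18)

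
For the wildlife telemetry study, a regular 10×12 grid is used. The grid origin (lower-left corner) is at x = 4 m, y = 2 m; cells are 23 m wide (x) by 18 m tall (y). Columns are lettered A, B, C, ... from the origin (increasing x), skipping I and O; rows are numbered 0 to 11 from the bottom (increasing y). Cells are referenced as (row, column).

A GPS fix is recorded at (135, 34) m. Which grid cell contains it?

(1, F)

Column index: ⌊(135 − 4) / 23⌋ = ⌊5.696⌋ = 5 → column F
Row offset from origin: ⌊(34 − 2) / 18⌋ = ⌊1.778⌋ = 1 → row 1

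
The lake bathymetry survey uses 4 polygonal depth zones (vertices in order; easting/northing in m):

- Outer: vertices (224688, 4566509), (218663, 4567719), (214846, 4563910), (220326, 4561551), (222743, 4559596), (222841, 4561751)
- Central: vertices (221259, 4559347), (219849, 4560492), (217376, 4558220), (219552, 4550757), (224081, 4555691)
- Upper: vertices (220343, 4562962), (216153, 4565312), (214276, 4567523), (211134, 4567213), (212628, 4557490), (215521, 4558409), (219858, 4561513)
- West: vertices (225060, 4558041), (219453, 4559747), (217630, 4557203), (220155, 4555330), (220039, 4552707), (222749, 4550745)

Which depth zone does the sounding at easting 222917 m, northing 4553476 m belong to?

West

Cast a ray rightward from (222917, 4553476). For each polygon, the edges (by vertex number in listed order) whose endpoints lie on opposite sides of northing = 4553476, where each meets that height, and whether that is right or left of the point:
Outer: no edge straddles that height → 0 crossings.
Central: 3–4 at easting≈218759.2 (left), 4–5 at easting≈222047.8 (left) → 0 crossings.
Upper: no edge straddles that height → 0 crossings.
West: 4–5 at easting≈220073.0 (left), 6–1 at easting≈223614.0 (right) → 1 crossing.
Only West has an odd count, so the point is inside West.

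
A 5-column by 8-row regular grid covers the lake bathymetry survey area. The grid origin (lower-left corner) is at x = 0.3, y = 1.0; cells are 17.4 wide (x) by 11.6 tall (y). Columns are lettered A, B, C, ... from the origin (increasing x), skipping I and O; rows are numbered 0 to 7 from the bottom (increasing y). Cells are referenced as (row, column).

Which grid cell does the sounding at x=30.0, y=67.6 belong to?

Column index: ⌊(30.0 − 0.3) / 17.4⌋ = ⌊1.707⌋ = 1 → column B
Row offset from origin: ⌊(67.6 − 1.0) / 11.6⌋ = ⌊5.741⌋ = 5 → row 5

(5, B)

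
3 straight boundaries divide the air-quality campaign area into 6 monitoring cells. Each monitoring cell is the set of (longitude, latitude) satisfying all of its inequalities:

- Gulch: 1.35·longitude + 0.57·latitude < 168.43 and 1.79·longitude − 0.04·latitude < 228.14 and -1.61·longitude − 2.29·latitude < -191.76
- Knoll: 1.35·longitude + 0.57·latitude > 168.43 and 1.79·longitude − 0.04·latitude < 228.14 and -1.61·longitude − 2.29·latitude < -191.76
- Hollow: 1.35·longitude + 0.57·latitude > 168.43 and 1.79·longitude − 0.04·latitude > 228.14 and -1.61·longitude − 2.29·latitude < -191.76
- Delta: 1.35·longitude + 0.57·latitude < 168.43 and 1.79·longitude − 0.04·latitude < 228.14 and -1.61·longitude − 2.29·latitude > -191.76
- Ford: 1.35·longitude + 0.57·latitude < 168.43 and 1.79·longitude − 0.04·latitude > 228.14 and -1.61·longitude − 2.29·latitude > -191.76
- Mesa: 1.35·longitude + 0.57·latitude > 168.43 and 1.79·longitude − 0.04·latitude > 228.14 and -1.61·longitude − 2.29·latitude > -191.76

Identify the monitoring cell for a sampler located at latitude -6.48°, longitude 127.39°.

1.35·127.39 + 0.57·-6.48 = 168.283, which is < 168.43
1.79·127.39 − 0.04·-6.48 = 228.287, which is > 228.14
-1.61·127.39 − 2.29·-6.48 = -190.259, which is > -191.76
This sign pattern matches Ford.

Ford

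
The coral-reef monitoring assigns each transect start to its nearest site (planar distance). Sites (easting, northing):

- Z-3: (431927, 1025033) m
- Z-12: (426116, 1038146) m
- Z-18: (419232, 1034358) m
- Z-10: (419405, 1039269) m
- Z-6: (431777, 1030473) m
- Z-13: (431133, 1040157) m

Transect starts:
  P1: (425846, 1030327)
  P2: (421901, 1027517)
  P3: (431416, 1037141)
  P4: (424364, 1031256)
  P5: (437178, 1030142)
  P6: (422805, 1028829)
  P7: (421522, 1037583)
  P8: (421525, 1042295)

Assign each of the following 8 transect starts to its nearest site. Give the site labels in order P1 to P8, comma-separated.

P1 → Z-6 (d²=35198077.00)
P2 → Z-18 (d²=53922842.00)
P3 → Z-13 (d²=9176345.00)
P4 → Z-18 (d²=35959828.00)
P5 → Z-6 (d²=29280362.00)
P6 → Z-18 (d²=43336170.00)
P7 → Z-10 (d²=7324285.00)
P8 → Z-10 (d²=13651076.00)

Z-6, Z-18, Z-13, Z-18, Z-6, Z-18, Z-10, Z-10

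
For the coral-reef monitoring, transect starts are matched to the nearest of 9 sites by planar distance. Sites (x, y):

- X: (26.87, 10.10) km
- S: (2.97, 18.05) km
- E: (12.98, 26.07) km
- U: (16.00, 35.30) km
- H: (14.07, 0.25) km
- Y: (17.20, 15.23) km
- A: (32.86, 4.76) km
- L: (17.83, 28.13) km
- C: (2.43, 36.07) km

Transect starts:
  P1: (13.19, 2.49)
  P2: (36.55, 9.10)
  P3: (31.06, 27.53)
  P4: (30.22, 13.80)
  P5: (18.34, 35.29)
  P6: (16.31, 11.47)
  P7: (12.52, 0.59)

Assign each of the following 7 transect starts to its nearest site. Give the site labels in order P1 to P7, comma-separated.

H, A, L, X, U, Y, H

P1 → H (d²=5.79)
P2 → A (d²=32.45)
P3 → L (d²=175.39)
P4 → X (d²=24.91)
P5 → U (d²=5.48)
P6 → Y (d²=14.93)
P7 → H (d²=2.52)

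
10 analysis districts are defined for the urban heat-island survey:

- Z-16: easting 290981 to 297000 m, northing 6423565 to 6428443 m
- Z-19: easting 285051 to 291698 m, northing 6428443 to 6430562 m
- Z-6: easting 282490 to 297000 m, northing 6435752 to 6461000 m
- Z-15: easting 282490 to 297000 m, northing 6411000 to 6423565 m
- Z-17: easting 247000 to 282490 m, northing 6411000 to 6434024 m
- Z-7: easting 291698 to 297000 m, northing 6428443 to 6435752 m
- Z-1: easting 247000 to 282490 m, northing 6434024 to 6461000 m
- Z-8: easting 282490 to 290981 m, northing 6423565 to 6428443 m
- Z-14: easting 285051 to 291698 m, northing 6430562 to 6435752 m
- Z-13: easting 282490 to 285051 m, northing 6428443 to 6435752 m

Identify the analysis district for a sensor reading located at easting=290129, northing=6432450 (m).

The point has easting = 290129 and northing = 6432450.
Only Z-14 satisfies 285051 ≤ easting ≤ 291698 and 6430562 ≤ northing ≤ 6435752.

Z-14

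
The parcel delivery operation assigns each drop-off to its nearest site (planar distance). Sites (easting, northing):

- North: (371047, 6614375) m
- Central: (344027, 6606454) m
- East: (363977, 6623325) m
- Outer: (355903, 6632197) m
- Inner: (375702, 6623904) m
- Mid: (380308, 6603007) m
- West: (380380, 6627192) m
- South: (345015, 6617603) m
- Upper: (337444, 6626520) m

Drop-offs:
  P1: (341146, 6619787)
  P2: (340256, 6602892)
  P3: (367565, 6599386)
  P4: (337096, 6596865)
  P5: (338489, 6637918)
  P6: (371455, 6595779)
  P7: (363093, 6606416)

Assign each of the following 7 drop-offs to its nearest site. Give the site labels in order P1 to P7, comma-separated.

South, Central, Mid, Central, Upper, Mid, North

P1 → South (d²=19739017.00)
P2 → Central (d²=26908285.00)
P3 → Mid (d²=175495690.00)
P4 → Central (d²=139987682.00)
P5 → Upper (d²=131006429.00)
P6 → Mid (d²=130619593.00)
P7 → North (d²=126611797.00)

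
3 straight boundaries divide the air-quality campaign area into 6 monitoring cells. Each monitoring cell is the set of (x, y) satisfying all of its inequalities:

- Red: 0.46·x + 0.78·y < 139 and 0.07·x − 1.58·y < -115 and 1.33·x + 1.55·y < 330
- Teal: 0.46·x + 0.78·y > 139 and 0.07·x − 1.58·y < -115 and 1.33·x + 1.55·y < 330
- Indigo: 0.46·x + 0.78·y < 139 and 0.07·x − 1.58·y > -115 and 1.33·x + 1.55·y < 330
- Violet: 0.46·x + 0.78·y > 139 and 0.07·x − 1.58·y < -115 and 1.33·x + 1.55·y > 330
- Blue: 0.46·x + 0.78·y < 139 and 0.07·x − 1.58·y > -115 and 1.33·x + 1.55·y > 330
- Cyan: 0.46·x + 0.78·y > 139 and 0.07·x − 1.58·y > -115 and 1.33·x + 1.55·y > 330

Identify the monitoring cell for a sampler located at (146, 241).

Violet

0.46·146 + 0.78·241 = 255.140, which is > 139
0.07·146 − 1.58·241 = -370.560, which is < -115
1.33·146 + 1.55·241 = 567.730, which is > 330
This sign pattern matches Violet.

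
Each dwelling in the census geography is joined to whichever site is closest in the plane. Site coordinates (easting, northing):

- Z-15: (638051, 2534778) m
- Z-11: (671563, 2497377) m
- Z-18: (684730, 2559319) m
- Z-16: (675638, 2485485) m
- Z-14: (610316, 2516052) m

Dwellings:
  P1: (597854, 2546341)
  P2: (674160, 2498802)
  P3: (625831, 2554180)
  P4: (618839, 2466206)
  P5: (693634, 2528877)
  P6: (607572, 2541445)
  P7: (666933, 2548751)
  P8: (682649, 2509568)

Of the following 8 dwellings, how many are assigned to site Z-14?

P1 → Z-14
P2 → Z-11
P3 → Z-15
P4 → Z-14
P5 → Z-18
P6 → Z-14
P7 → Z-18
P8 → Z-11
3 of the 8 go to Z-14.

3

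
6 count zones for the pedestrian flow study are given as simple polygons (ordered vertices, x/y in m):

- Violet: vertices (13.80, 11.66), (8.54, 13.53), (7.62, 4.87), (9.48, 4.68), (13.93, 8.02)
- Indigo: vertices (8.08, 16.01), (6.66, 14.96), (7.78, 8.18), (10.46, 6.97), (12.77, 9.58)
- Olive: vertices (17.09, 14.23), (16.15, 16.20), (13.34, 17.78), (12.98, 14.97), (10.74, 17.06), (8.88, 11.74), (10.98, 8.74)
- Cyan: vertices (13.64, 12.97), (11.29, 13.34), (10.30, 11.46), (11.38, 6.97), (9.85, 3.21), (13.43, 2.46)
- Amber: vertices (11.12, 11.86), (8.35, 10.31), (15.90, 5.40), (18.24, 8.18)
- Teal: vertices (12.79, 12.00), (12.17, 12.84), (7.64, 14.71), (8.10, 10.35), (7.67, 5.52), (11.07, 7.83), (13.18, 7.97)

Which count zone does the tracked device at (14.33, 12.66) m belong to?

Cast a ray rightward from (14.33, 12.66). For each polygon, the edges (by vertex number in listed order) whose endpoints lie on opposite sides of y = 12.66, where each meets that height, and whether that is right or left of the point:
Violet: 1–2 at x≈10.987 (left), 2–3 at x≈8.448 (left) → 0 crossings.
Indigo: 2–3 at x≈7.040 (left), 5–1 at x≈10.523 (left) → 0 crossings.
Olive: 5–6 at x≈9.202 (left), 7–1 at x≈15.343 (right) → 1 crossing.
Cyan: 2–3 at x≈10.932 (left), 6–1 at x≈13.634 (left) → 0 crossings.
Amber: no edge straddles that height → 0 crossings.
Teal: 1–2 at x≈12.303 (left), 3–4 at x≈7.856 (left) → 0 crossings.
Only Olive has an odd count, so the point is inside Olive.

Olive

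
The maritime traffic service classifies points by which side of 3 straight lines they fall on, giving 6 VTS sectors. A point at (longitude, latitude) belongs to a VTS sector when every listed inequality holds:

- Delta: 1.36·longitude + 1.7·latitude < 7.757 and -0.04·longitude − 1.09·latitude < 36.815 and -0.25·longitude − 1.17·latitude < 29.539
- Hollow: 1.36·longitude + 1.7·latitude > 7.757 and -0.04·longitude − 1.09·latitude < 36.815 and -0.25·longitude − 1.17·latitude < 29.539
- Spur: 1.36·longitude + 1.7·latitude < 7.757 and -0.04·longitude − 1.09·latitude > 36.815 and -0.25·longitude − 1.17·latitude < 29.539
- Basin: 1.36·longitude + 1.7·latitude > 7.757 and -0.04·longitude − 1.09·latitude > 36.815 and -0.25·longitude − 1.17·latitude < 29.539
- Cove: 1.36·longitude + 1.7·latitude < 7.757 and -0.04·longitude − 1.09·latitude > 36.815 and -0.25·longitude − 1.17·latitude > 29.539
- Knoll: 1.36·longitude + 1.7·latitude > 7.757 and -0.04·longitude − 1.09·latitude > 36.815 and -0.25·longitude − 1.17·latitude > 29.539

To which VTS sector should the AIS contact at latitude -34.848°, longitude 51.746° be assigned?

Hollow

1.36·51.746 + 1.7·-34.848 = 11.133, which is > 7.757
-0.04·51.746 − 1.09·-34.848 = 35.914, which is < 36.815
-0.25·51.746 − 1.17·-34.848 = 27.836, which is < 29.539
This sign pattern matches Hollow.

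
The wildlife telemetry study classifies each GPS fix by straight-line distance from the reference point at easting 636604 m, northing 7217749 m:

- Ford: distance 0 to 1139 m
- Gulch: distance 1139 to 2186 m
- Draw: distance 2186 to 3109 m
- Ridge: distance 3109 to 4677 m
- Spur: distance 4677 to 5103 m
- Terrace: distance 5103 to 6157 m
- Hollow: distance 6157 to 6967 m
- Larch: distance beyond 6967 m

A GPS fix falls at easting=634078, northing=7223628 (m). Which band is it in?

Hollow

Distance = √((634078−636604)² + (7223628−7217749)²) = √(6380676.000 + 34562641.000) = 6398.697 m.
6157 ≤ 6398.697 < 6967 → Hollow.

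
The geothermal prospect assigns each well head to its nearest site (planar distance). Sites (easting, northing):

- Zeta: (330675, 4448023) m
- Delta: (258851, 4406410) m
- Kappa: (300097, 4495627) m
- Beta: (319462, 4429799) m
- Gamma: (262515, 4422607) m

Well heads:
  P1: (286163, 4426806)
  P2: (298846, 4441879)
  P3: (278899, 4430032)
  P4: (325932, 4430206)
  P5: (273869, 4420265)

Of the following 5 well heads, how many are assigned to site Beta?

2

P1 → Gamma
P2 → Beta
P3 → Gamma
P4 → Beta
P5 → Gamma
2 of the 5 go to Beta.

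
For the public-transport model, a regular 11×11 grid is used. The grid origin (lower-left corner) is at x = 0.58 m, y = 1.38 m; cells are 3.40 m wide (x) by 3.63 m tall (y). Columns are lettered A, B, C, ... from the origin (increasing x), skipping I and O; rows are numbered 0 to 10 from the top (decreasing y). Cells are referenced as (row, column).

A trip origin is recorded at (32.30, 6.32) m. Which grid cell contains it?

(9, K)

Column index: ⌊(32.30 − 0.58) / 3.40⌋ = ⌊9.329⌋ = 9 → column K
Row offset from origin: ⌊(6.32 − 1.38) / 3.63⌋ = ⌊1.361⌋ = 1 → row 9 (counted from top)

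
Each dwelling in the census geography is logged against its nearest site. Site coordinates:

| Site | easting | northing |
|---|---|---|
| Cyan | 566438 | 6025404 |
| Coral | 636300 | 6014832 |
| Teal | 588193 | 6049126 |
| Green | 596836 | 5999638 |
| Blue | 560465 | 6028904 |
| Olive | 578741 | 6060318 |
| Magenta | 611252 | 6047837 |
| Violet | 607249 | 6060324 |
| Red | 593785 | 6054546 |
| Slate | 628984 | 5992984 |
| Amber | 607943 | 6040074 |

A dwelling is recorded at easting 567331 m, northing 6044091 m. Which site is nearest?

Squared distances to each site:
Cyan: 350001418.000; Coral: 5612812042.000; Teal: 460574269.000; Green: 2846614234.000; Blue: 277786925.000; Olive: 393503629.000; Magenta: 1943086757.000; Violet: 1856957013.000; Red: 809121141.000; Slate: 6413017858.000; Amber: 1665470833.000.
Minimum at Blue.

Blue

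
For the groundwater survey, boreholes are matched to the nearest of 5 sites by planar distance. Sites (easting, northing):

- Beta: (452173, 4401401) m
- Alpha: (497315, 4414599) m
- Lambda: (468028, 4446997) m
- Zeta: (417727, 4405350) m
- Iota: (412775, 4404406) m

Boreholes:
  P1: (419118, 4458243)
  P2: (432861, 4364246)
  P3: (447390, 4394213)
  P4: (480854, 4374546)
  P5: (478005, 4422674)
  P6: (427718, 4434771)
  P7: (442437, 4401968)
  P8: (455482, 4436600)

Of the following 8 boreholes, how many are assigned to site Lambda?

P1 → Lambda
P2 → Beta
P3 → Beta
P4 → Beta
P5 → Alpha
P6 → Zeta
P7 → Beta
P8 → Lambda
2 of the 8 go to Lambda.

2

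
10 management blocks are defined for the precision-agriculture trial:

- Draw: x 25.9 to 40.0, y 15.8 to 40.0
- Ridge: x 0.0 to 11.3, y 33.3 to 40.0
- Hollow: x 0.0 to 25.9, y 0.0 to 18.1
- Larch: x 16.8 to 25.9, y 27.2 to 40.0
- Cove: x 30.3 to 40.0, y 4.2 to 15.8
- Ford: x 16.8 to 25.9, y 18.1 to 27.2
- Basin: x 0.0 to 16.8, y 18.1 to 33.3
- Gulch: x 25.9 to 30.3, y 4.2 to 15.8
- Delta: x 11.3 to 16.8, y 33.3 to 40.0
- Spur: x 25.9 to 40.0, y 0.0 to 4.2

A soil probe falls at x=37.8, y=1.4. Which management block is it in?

Spur

The point has x = 37.8 and y = 1.4.
Only Spur satisfies 25.9 ≤ x ≤ 40.0 and 0.0 ≤ y ≤ 4.2.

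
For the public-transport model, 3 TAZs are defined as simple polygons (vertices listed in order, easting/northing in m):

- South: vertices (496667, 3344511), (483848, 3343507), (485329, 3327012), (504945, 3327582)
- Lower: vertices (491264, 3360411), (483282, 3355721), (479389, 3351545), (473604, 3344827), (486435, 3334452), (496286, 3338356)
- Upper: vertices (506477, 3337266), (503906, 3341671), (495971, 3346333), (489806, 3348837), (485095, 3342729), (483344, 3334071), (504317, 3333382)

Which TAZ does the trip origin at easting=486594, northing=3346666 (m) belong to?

Lower

Cast a ray rightward from (486594, 3346666). For each polygon, the edges (by vertex number in listed order) whose endpoints lie on opposite sides of northing = 3346666, where each meets that height, and whether that is right or left of the point:
South: no edge straddles that height → 0 crossings.
Lower: 3–4 at easting≈475187.6 (left), 6–1 at easting≈494393.8 (right) → 1 crossing.
Upper: 3–4 at easting≈495151.1 (right), 4–5 at easting≈488131.5 (right) → 2 crossings.
Only Lower has an odd count, so the point is inside Lower.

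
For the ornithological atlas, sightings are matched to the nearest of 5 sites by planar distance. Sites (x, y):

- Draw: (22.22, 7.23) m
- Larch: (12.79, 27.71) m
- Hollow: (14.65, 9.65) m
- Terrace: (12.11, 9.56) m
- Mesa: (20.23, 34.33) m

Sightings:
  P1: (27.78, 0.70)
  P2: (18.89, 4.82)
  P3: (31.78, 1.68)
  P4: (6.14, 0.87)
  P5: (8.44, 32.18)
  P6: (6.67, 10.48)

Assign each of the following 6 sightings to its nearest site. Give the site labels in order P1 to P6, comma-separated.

Draw, Draw, Draw, Terrace, Larch, Terrace

P1 → Draw (d²=73.55)
P2 → Draw (d²=16.90)
P3 → Draw (d²=122.20)
P4 → Terrace (d²=111.16)
P5 → Larch (d²=38.90)
P6 → Terrace (d²=30.44)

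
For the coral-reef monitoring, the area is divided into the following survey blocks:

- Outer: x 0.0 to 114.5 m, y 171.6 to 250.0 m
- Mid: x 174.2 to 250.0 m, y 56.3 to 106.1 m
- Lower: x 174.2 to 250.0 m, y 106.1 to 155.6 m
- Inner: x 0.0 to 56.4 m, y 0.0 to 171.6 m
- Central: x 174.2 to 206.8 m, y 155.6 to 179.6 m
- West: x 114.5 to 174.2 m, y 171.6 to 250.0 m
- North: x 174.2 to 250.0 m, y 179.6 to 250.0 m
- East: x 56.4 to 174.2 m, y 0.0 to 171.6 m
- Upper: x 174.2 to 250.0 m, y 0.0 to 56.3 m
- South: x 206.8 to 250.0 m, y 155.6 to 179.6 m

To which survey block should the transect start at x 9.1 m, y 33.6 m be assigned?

Inner

The point has x = 9.1 and y = 33.6.
Only Inner satisfies 0.0 ≤ x ≤ 56.4 and 0.0 ≤ y ≤ 171.6.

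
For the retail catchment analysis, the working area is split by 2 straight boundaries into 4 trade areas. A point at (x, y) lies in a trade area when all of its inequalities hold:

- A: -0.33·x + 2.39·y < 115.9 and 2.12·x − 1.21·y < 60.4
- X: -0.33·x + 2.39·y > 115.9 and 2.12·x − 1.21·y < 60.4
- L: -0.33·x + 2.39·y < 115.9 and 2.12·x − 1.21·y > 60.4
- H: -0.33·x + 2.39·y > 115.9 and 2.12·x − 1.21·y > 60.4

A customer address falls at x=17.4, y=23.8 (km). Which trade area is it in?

A

-0.33·17.4 + 2.39·23.8 = 51.140, which is < 115.9
2.12·17.4 − 1.21·23.8 = 8.090, which is < 60.4
This sign pattern matches A.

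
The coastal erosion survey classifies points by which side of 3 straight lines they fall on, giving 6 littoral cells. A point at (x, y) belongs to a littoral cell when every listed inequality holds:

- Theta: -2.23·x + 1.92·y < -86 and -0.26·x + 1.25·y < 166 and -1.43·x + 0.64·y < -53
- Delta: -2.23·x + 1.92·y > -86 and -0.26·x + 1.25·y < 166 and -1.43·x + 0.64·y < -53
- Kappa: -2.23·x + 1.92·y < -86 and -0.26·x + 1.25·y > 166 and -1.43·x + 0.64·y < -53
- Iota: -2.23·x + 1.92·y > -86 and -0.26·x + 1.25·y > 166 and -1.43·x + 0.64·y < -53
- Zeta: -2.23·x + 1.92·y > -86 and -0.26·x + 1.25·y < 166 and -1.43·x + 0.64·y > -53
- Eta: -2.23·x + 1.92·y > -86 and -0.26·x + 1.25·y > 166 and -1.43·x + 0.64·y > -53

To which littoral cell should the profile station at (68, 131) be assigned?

-2.23·68 + 1.92·131 = 99.880, which is > -86
-0.26·68 + 1.25·131 = 146.070, which is < 166
-1.43·68 + 0.64·131 = -13.400, which is > -53
This sign pattern matches Zeta.

Zeta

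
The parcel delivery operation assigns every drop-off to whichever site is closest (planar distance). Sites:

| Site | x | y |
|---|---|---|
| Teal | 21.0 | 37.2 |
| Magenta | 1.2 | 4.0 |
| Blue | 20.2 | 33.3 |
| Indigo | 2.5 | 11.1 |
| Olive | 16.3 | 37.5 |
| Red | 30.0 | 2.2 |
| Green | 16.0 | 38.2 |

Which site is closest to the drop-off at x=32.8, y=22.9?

Squared distances to each site:
Teal: 343.730; Magenta: 1355.770; Blue: 266.920; Indigo: 1057.330; Olive: 485.410; Red: 436.330; Green: 516.330.
Minimum at Blue.

Blue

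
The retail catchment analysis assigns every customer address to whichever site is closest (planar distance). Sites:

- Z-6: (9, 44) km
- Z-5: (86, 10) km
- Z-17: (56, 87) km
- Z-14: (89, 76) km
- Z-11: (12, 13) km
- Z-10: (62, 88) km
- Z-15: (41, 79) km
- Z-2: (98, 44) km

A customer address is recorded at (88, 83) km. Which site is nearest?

Squared distances to each site:
Z-6: 7762.000; Z-5: 5333.000; Z-17: 1040.000; Z-14: 50.000; Z-11: 10676.000; Z-10: 701.000; Z-15: 2225.000; Z-2: 1621.000.
Minimum at Z-14.

Z-14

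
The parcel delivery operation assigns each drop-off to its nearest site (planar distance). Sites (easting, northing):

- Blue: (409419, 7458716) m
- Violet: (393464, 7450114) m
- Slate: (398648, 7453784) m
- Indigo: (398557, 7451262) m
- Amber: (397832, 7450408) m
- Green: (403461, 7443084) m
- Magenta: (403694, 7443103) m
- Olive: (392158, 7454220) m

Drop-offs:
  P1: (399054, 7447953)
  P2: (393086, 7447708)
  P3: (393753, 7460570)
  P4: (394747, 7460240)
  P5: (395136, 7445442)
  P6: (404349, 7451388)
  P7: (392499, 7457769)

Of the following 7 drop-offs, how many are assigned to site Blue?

P1 → Amber
P2 → Violet
P3 → Olive
P4 → Olive
P5 → Violet
P6 → Indigo
P7 → Olive
0 of the 7 go to Blue.

0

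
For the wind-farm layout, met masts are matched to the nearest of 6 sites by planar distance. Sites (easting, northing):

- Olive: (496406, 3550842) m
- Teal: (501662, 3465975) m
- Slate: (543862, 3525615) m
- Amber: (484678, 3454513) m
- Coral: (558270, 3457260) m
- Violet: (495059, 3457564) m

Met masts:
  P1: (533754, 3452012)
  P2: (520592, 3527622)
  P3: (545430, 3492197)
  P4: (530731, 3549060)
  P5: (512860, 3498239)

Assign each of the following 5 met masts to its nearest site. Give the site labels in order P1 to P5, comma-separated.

Coral, Slate, Slate, Slate, Teal

P1 → Coral (d²=628575760.00)
P2 → Slate (d²=545520949.00)
P3 → Slate (d²=1119221348.00)
P4 → Slate (d²=722091186.00)
P5 → Teal (d²=1166360900.00)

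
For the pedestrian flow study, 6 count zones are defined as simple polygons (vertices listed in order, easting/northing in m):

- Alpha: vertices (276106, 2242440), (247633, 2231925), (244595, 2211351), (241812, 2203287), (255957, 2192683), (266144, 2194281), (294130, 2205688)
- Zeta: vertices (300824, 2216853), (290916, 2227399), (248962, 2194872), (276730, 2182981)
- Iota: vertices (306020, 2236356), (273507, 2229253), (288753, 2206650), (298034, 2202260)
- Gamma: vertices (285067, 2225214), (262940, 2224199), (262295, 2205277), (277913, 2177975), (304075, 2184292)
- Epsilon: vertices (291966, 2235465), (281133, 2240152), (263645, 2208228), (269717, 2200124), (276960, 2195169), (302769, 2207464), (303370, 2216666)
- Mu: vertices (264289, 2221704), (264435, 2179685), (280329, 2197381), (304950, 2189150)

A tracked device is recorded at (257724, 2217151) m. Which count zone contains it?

Alpha

Cast a ray rightward from (257724, 2217151). For each polygon, the edges (by vertex number in listed order) whose endpoints lie on opposite sides of northing = 2217151, where each meets that height, and whether that is right or left of the point:
Alpha: 2–3 at easting≈245451.4 (left), 7–1 at easting≈288508.3 (right) → 1 crossing.
Zeta: 1–2 at easting≈300544.0 (right), 2–3 at easting≈277697.9 (right) → 2 crossings.
Iota: 2–3 at easting≈281669.9 (right), 4–1 at easting≈301521.8 (right) → 2 crossings.
Gamma: 2–3 at easting≈262699.8 (right), 5–1 at easting≈288812.2 (right) → 2 crossings.
Epsilon: 2–3 at easting≈268533.0 (right), 7–1 at easting≈303075.8 (right) → 2 crossings.
Mu: 1–2 at easting≈264304.8 (right), 4–1 at easting≈269975.8 (right) → 2 crossings.
Only Alpha has an odd count, so the point is inside Alpha.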